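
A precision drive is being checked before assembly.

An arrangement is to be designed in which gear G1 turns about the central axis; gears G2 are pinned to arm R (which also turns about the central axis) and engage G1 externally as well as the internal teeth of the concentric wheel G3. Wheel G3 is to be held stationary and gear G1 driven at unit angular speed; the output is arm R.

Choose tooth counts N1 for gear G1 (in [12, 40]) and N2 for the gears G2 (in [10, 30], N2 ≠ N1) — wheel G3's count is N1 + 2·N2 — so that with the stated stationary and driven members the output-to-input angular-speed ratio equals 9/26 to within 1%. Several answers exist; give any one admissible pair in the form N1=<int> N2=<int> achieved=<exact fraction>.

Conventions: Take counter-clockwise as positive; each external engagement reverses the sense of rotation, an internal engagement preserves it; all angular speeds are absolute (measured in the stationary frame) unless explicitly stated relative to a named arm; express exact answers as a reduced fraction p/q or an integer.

class = planetary set [ratio 9/26 wanted; Willis about the carrier]
Willis with ω_ring = 0: ω_arm/ω_sun = N1/(N1+N3); set equal to 9/26  ⇒  N3/N1 = 1/(9/26) − 1 = 17/9
N3 = N1 + 2·N2  ⇒  N2/N1 = (N3/N1 − 1)/2 = (17/9 − 1)/2 = 4/9
smallest multiple with N1 ≥ 12 and N2 ≥ 10: k = 3  ⇒  N1 = 3·9 = 27, N2 = 3·4 = 12 (N1 ≤ 40, N2 ≤ 30, N2 ≠ N1 ✓), N3 = 27 + 2·12 = 51
check: N1/(N1+N3) with N1 = 27, N3 = 51 gives 9/26; |achieved − target| = 0 ≤ 9/2600 ✓

N1=27 N2=12 achieved=9/26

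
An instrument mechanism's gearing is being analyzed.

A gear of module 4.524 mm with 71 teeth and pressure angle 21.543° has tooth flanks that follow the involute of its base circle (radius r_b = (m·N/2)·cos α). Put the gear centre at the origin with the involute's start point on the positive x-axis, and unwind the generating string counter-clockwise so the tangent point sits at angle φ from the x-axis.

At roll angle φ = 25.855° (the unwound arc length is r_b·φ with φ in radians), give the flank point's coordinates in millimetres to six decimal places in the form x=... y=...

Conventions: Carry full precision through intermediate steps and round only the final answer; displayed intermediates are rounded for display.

single-mesh involute tooth geometry (71T wheel at module 4.524)
pitch radius r_p = m·N/2 = 4.524·71/2 = 160.602000
base radius r_b = r_p·cos α = 160.602000·cos 21.543° = 149.382706
roll angle φ = 25.855° = 0.45125488 rad
x = r_b·(cos φ + φ·sin φ) = 163.826613
y = r_b·(sin φ − φ·cos φ) = 4.483068

x=163.826613 y=4.483068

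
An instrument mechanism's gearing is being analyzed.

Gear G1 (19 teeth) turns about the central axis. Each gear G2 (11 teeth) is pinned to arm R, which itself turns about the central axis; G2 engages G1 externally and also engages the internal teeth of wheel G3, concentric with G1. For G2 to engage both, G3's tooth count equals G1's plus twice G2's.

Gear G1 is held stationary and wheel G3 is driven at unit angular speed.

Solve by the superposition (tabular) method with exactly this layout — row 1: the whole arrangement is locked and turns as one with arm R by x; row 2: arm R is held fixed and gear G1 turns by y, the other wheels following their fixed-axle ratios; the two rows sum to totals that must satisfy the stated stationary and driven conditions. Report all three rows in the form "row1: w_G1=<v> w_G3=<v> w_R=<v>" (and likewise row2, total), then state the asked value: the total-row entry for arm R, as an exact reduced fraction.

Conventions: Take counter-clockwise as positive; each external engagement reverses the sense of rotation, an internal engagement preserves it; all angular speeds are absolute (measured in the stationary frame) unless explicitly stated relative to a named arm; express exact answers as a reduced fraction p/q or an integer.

row1: w_G1=41/60 w_G3=41/60 w_R=41/60
row2: w_G1=-41/60 w_G3=19/60 w_R=0
total: w_G1=0 w_G3=1 w_R=41/60
asked value: 41/60

recognized (axles ride arm R): planetary set, 19/11/41 teeth
row 1 (train locked, turned with arm): all members turn x
row 2: sun turns y, ring = −(19/41)·y, arm 0
boundary: total ω_sun = x + y = 0 and total ω_ring = x − (19/41)·y = 1  ⇒  y = -41/60, x = 41/60
row 2 ring = −(19/41)·(-41/60) = 19/60
totals (row 1 + row 2): sun 41/60 + (-41/60) = 0, ring 41/60 + 19/60 = 1, arm 41/60 + 0 = 41/60
asked cell (total, arm) = 41/60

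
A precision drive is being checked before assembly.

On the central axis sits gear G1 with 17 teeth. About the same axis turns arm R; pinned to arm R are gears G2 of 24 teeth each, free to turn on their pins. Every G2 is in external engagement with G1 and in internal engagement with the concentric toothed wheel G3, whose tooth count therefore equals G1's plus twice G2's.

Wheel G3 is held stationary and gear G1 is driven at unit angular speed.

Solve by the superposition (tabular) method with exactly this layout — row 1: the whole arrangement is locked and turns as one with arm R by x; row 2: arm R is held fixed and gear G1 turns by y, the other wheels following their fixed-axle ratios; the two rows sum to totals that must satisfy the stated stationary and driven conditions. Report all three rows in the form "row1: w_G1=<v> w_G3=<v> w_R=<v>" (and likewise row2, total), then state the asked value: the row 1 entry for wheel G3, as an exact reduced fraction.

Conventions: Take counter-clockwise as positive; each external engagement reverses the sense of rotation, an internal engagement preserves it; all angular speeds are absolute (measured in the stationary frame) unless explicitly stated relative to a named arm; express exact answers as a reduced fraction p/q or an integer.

row1: w_G1=17/82 w_G3=17/82 w_R=17/82
row2: w_G1=65/82 w_G3=-17/82 w_R=0
total: w_G1=1 w_G3=0 w_R=17/82
asked value: 17/82

recognized (axles ride arm R): planetary set, 17/24/65 teeth
superposition row 1 [locked train]: every member turns x
row 2 (arm held, sun turns y): ω_ring = −(17/65)·y, ω_arm = 0
boundary: total ω_ring = x − (17/65)·y = 0 and total ω_sun = x + y = 1  ⇒  y = 65/82, x = 17/82
row 2 ring = −(17/65)·65/82 = -17/82
totals (row 1 + row 2): sun 17/82 + 65/82 = 1, ring 17/82 + (-17/82) = 0, arm 17/82 + 0 = 17/82
asked cell (row1, ring) = 17/82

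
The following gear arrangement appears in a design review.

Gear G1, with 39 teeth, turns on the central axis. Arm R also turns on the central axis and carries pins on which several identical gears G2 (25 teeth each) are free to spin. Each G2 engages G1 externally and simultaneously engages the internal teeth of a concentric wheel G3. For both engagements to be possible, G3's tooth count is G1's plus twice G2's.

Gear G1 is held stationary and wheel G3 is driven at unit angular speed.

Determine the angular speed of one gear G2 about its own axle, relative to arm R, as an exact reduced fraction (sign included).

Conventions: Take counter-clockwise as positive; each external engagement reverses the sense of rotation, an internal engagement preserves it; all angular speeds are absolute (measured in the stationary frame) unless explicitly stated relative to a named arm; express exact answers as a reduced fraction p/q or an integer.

3471/3200

class = planetary set [G3 = 39+2·25 = 89; Willis about the carrier]
ring teeth: 39 + 2·25 = 89
39(ω_sun−ω_arm) = −89(ω_ring−ω_arm),  ω_sun = 0, ω_ring = 1
39(0−ω_arm) = −89(1−ω_arm)  ⇒  128·ω_arm = 89  ⇒  ω_arm = 89/128
sun–planet mesh: 39·(0−89/128) = −25·(ω_p−ω_arm)  ⇒  ω_p−ω_arm = 3471/3200
exact speed ratio = 3471/3200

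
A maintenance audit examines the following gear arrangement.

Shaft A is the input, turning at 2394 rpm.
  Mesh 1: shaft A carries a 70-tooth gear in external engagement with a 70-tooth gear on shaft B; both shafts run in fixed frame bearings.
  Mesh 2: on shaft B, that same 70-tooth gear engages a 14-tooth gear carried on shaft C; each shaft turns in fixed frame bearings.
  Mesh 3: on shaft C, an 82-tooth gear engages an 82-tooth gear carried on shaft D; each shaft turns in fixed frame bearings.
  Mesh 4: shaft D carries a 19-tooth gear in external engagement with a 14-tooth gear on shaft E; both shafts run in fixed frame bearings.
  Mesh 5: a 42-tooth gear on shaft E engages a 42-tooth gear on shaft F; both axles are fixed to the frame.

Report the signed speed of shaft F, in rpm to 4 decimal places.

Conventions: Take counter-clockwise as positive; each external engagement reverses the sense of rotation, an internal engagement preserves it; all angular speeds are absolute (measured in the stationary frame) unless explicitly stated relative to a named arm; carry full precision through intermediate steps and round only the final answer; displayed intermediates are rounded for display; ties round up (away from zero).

-16245.0000 rpm

5-mesh fixed-axis compound train (all bearings frame-fixed)
mesh 1 [70T→70T]: ω = 2394.0000×70/70 = 2394.0000 rpm, sense flips to −
mesh 2 [70T→14T]: ω = 2394.0000×70/14 = 11970.0000 rpm, sense flips to +
mesh 3 [82T→82T]: ω = 11970.0000×82/82 = 11970.0000 rpm, sense flips to −
mesh 4 [19T→14T]: ω = 11970.0000×19/14 = 16245.0000 rpm, sense flips to +
mesh 5 [42T→42T]: ω = 16245.0000×42/42 = 16245.0000 rpm, sense flips to −
signed output speed = -16245.0000 rpm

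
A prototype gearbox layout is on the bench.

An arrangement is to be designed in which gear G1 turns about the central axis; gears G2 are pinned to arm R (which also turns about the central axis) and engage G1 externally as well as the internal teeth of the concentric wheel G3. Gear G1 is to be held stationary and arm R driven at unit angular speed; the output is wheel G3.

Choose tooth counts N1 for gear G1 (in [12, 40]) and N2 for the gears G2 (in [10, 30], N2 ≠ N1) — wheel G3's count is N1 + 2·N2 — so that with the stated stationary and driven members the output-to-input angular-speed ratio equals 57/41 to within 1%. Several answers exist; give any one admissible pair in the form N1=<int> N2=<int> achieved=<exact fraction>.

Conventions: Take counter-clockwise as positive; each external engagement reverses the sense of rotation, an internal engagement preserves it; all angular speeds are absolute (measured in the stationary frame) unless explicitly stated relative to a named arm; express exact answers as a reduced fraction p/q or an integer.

N1=32 N2=25 achieved=57/41

planetary set to be sized for 57/41 (Willis relation)
Willis with ω_sun = 0: ω_ring/ω_arm = (N1+N3)/N3; set equal to 57/41  ⇒  N3/N1 = 1/(57/41 − 1) = 41/16
N3 = N1 + 2·N2  ⇒  N2/N1 = (N3/N1 − 1)/2 = (41/16 − 1)/2 = 25/32
smallest multiple with N1 ≥ 12 and N2 ≥ 10: k = 1  ⇒  N1 = 1·32 = 32, N2 = 1·25 = 25 (N1 ≤ 40, N2 ≤ 30, N2 ≠ N1 ✓), N3 = 32 + 2·25 = 82
check: (N1+N3)/N3 with N1 = 32, N3 = 82 gives 57/41; |achieved − target| = 0 ≤ 57/4100 ✓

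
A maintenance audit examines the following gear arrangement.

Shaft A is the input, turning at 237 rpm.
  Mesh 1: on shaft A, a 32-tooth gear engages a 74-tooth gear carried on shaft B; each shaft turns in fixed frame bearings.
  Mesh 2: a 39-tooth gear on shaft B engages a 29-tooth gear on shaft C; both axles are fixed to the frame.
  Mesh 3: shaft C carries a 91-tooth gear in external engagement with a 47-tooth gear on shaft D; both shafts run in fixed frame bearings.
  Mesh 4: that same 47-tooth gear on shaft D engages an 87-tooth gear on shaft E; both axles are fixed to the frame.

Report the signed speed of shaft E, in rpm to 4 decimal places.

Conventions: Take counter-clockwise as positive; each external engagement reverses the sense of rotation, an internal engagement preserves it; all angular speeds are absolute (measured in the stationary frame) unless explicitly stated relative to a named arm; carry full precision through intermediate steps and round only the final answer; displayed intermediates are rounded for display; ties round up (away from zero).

+144.1635 rpm

topology: fixed-axis compound train — 4 meshes, A→E
mesh 1 [32T→74T]: ω = 237.0000×32/74 = 102.4865 rpm, sense flips to −
mesh 2 [39T→29T]: ω = 102.4865×39/29 = 137.8267 rpm, sense flips to +
mesh 3 [91T→47T]: ω = 137.8267×91/47 = 266.8559 rpm, sense flips to −
mesh 4 [47T→87T]: ω = 266.8559×47/87 = 144.1635 rpm, sense flips to +
signed output speed = +144.1635 rpm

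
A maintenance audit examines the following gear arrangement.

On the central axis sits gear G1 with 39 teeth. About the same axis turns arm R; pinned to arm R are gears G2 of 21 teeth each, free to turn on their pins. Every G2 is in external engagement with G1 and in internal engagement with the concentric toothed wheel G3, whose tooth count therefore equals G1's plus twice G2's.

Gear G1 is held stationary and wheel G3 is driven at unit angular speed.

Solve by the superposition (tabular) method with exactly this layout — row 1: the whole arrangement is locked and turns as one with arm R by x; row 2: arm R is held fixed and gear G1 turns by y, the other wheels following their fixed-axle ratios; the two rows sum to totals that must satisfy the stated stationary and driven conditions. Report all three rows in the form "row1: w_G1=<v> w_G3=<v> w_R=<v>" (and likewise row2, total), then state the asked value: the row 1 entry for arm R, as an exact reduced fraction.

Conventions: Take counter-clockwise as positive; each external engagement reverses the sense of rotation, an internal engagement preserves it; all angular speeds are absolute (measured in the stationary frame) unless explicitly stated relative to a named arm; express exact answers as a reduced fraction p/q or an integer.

topology: planetary set — G1 39T / G2 21T / G3 81T, arm = carrier (Willis)
superposition row 1 [locked train]: every member turns x
row 2 — arm fixed, fixed-axis ratios: sun y, ring −(39/81)·y, arm 0
boundary: total ω_sun = x + y = 0 and total ω_ring = x − (39/81)·y = 1  ⇒  y = -27/40, x = 27/40
row 2 ring = −(39/81)·(-27/40) = 13/40
totals (row 1 + row 2): sun 27/40 + (-27/40) = 0, ring 27/40 + 13/40 = 1, arm 27/40 + 0 = 27/40
asked cell (row1, arm) = 27/40

row1: w_G1=27/40 w_G3=27/40 w_R=27/40
row2: w_G1=-27/40 w_G3=13/40 w_R=0
total: w_G1=0 w_G3=1 w_R=27/40
asked value: 27/40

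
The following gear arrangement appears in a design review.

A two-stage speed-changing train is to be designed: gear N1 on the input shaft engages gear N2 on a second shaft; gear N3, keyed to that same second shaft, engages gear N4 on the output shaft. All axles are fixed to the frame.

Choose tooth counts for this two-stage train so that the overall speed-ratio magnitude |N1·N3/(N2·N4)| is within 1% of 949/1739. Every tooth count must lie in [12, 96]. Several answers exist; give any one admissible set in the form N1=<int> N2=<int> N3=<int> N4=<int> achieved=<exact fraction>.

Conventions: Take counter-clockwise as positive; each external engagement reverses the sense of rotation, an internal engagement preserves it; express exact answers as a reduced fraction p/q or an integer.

class = fixed-axis compound train [2-stage, 949/1739 wanted]
target = 949/1739 in lowest terms: an exact hit needs N1·N3 = k·949 and N2·N4 = k·1739 for one integer k, every count in [12, 96]; additionally prefer no 1:1 stage (N1 ≠ N2, N3 ≠ N4)
k = 1: N1·N3 = 949 = 13·73, N2·N4 = 1739 = 37·47
achieved = 13·73/(37·47) = 949/1739; |achieved − target| = 0 ≤ 949/173900 ✓

N1=13 N2=37 N3=73 N4=47 achieved=949/1739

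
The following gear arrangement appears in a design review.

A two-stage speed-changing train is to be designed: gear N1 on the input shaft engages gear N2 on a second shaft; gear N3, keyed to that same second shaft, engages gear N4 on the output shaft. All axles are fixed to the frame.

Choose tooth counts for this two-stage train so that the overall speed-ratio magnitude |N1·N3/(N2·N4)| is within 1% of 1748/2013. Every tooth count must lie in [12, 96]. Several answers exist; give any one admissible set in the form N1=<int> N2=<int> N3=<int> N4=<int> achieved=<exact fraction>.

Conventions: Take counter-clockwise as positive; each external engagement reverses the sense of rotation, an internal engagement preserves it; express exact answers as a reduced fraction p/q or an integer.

N1=19 N2=33 N3=92 N4=61 achieved=1748/2013

design class (target 1748/2013): fixed-axis compound train
target = 1748/2013 in lowest terms: an exact hit needs N1·N3 = k·1748 and N2·N4 = k·2013 for one integer k, every count in [12, 96]; additionally prefer no 1:1 stage (N1 ≠ N2, N3 ≠ N4)
k = 1: N1·N3 = 1748 = 19·92, N2·N4 = 2013 = 33·61
achieved = 19·92/(33·61) = 1748/2013; |achieved − target| = 0 ≤ 437/50325 ✓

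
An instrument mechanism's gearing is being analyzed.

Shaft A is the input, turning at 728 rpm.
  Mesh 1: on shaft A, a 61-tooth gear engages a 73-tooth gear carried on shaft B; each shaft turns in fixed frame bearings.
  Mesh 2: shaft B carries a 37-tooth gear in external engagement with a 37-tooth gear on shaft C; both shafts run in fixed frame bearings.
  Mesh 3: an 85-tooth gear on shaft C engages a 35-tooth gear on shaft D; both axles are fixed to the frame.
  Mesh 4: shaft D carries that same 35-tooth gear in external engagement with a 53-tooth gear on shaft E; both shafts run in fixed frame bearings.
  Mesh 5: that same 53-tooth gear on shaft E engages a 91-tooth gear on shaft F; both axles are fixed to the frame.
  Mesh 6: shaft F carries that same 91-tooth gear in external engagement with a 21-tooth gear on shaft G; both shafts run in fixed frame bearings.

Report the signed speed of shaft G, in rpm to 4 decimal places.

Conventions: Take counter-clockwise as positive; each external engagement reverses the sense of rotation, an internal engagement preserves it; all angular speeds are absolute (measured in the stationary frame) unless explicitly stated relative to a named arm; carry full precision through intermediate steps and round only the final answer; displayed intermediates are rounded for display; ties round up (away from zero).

recognized (7 fixed axles, 6 meshes): fixed-axis compound train
mesh 1 [61T→73T]: ω = 728.0000×61/73 = 608.3288 rpm, sense flips to −
mesh 2 [37T→37T]: ω = 608.3288×37/37 = 608.3288 rpm, sense flips to +
mesh 3 [85T→35T]: ω = 608.3288×85/35 = 1477.3699 rpm, sense flips to −
mesh 4 [35T→53T]: ω = 1477.3699×35/53 = 975.6216 rpm, sense flips to +
mesh 5 [53T→91T]: ω = 975.6216×53/91 = 568.2192 rpm, sense flips to −
mesh 6 [91T→21T]: ω = 568.2192×91/21 = 2462.2831 rpm, sense flips to +
signed output speed = +2462.2831 rpm

+2462.2831 rpm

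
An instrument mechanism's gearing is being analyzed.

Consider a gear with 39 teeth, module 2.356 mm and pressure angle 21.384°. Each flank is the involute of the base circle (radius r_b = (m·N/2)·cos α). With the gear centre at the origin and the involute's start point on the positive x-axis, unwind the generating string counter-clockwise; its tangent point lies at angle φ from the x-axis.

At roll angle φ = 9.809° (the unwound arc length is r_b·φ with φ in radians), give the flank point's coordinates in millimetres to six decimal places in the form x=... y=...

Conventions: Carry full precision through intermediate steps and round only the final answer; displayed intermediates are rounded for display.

class = single-mesh tooth geometry [base-circle involute, m = 2.356, 39T]
pitch radius r_p = m·N/2 = 2.356·39/2 = 45.942000
base radius r_b = r_p·cos α = 45.942000·cos 21.384° = 42.779246
roll angle φ = 9.809° = 0.17119935 rad
x = r_b·(cos φ + φ·sin φ) = 43.401573
y = r_b·(sin φ − φ·cos φ) = 0.071342

x=43.401573 y=0.071342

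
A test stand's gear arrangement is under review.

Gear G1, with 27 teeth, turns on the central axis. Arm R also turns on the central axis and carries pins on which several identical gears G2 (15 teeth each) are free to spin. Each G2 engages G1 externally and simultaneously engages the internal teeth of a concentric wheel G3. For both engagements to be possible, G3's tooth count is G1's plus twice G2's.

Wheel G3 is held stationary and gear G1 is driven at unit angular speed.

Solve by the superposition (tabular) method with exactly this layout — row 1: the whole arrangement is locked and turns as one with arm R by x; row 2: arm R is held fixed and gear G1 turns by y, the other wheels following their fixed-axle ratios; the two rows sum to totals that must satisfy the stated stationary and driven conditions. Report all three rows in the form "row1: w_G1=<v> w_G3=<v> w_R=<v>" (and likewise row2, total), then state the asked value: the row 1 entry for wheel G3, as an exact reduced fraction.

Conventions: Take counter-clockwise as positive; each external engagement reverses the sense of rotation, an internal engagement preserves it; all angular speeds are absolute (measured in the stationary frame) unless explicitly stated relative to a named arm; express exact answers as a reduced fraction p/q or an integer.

topology: planetary set — G1 27T / G2 15T / G3 57T, arm = carrier (Willis)
row 1 — lock + rotate with arm: ω_sun = ω_ring = ω_arm = x
row 2: sun turns y, ring = −(27/57)·y, arm 0
boundary: total ω_ring = x − (27/57)·y = 0 and total ω_sun = x + y = 1  ⇒  y = 19/28, x = 9/28
row 2 ring = −(27/57)·19/28 = -9/28
totals (row 1 + row 2): sun 9/28 + 19/28 = 1, ring 9/28 + (-9/28) = 0, arm 9/28 + 0 = 9/28
asked cell (row1, ring) = 9/28

row1: w_G1=9/28 w_G3=9/28 w_R=9/28
row2: w_G1=19/28 w_G3=-9/28 w_R=0
total: w_G1=1 w_G3=0 w_R=9/28
asked value: 9/28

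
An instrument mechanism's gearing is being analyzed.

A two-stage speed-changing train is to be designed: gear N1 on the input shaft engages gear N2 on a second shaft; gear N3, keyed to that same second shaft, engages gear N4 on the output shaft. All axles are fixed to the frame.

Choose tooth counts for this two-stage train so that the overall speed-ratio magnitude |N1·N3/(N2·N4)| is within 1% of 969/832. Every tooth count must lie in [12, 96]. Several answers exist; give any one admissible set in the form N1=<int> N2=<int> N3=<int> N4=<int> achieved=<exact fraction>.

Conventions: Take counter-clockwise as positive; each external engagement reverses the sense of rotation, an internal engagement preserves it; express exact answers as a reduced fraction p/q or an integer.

topology: fixed-axis compound train — 2 stages, target 969/832
target = 969/832 in lowest terms: an exact hit needs N1·N3 = k·969 and N2·N4 = k·832 for one integer k, every count in [12, 96]; additionally prefer no 1:1 stage (N1 ≠ N2, N3 ≠ N4)
k = 1: N1·N3 = 969 = 17·57, N2·N4 = 832 = 13·64
achieved = 17·57/(13·64) = 969/832; |achieved − target| = 0 ≤ 969/83200 ✓

N1=17 N2=13 N3=57 N4=64 achieved=969/832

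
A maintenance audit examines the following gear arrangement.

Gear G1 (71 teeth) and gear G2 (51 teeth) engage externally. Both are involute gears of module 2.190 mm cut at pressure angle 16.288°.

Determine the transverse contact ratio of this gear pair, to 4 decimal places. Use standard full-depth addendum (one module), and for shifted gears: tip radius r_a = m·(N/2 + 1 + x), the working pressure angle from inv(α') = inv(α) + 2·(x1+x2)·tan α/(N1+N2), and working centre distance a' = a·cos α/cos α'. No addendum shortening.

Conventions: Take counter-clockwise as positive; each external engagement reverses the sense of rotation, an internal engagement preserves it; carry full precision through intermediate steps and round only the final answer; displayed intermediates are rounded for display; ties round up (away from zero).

class = single-mesh tooth geometry [involute pair 71T × 51T, m = 2.190]
base radii: r_b1 = 74.624631, r_b2 = 53.603608
tip radii: r_a1 = 79.935000, r_a2 = 58.035000
no profile shift: α' = α, a' = a
action lengths: √(r_a1²−r_b1²) = 28.649061, √(r_a2²−r_b2²) = 22.242177
base pitch p_b = π·m·cos α = 6.603949
CR = (28.649061 + 22.242177 − 133.590000·sin 16.28800°)/6.603949 = 2.032697
contact ratio ≈ 2.0327

2.0327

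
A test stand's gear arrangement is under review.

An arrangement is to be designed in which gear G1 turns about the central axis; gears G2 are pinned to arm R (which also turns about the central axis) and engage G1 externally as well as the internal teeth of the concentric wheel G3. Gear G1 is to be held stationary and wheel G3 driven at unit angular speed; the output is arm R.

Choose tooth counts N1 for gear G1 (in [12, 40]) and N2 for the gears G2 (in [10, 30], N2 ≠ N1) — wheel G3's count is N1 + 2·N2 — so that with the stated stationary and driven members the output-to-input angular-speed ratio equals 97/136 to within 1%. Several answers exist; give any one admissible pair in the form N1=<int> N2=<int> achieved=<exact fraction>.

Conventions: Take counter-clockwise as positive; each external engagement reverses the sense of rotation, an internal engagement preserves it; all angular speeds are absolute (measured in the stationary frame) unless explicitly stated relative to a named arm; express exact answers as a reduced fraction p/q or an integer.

N1=39 N2=29 achieved=97/136

planetary set to be sized for 97/136 (Willis relation)
Willis with ω_sun = 0: ω_arm/ω_ring = N3/(N1+N3); set equal to 97/136  ⇒  N3/N1 = (97/136)/(1 − 97/136) = 97/39
N3 = N1 + 2·N2  ⇒  N2/N1 = (N3/N1 − 1)/2 = (97/39 − 1)/2 = 29/39
smallest multiple with N1 ≥ 12 and N2 ≥ 10: k = 1  ⇒  N1 = 1·39 = 39, N2 = 1·29 = 29 (N1 ≤ 40, N2 ≤ 30, N2 ≠ N1 ✓), N3 = 39 + 2·29 = 97
check: N3/(N1+N3) with N1 = 39, N3 = 97 gives 97/136; |achieved − target| = 0 ≤ 97/13600 ✓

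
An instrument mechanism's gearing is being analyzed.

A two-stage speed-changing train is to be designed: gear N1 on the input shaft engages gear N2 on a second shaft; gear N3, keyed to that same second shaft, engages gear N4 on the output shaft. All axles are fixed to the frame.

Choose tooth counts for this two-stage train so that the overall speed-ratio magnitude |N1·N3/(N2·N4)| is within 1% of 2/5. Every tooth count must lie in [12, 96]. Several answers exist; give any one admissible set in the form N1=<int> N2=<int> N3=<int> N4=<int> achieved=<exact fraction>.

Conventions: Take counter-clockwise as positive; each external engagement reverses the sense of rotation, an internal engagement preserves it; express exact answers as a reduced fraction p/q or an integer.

2-stage fixed-axis compound train for ratio 2/5
target = 2/5 in lowest terms: an exact hit needs N1·N3 = k·2 and N2·N4 = k·5 for one integer k, every count in [12, 96]; additionally prefer no 1:1 stage (N1 ≠ N2, N3 ≠ N4)
k = 1…71: no 1:1-free in-range split of k·2 and k·5 into factor pairs; take k = 72
k = 72: N1·N3 = 144 = 12·12, N2·N4 = 360 = 15·24
achieved = 12·12/(15·24) = 2/5; |achieved − target| = 0 ≤ 1/250 ✓

N1=12 N2=15 N3=12 N4=24 achieved=2/5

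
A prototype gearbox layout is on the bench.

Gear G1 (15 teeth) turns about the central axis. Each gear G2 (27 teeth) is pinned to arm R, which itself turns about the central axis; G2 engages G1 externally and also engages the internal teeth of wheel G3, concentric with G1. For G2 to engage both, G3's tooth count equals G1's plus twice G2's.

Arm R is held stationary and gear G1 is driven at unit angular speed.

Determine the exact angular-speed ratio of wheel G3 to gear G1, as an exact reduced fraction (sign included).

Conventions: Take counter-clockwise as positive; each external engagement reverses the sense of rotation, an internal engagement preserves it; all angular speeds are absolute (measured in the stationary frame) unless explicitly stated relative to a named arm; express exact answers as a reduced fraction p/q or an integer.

-5/23

class = planetary set [G3 = 15+2·27 = 69; Willis about the carrier]
ring teeth: 15 + 2·27 = 69
15(ω_sun−ω_arm) = −69(ω_ring−ω_arm),  ω_arm = 0, ω_sun = 1
ω_ring = 0 − (15/69)(1−0) = -5/23
ω_out/ω_in = -5/23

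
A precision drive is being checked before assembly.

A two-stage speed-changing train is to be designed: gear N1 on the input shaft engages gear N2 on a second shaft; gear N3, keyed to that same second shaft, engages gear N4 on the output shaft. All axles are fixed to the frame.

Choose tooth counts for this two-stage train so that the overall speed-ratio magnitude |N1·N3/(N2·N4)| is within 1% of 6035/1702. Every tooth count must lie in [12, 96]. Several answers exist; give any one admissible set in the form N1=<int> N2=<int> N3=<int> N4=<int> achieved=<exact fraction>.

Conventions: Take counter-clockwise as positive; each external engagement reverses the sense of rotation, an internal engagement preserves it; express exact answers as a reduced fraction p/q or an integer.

design class (target 6035/1702): fixed-axis compound train
target = 6035/1702 in lowest terms: an exact hit needs N1·N3 = k·6035 and N2·N4 = k·1702 for one integer k, every count in [12, 96]; additionally prefer no 1:1 stage (N1 ≠ N2, N3 ≠ N4)
k = 1: N1·N3 = 6035 = 71·85, N2·N4 = 1702 = 23·74
achieved = 71·85/(23·74) = 6035/1702; |achieved − target| = 0 ≤ 1207/34040 ✓

N1=71 N2=23 N3=85 N4=74 achieved=6035/1702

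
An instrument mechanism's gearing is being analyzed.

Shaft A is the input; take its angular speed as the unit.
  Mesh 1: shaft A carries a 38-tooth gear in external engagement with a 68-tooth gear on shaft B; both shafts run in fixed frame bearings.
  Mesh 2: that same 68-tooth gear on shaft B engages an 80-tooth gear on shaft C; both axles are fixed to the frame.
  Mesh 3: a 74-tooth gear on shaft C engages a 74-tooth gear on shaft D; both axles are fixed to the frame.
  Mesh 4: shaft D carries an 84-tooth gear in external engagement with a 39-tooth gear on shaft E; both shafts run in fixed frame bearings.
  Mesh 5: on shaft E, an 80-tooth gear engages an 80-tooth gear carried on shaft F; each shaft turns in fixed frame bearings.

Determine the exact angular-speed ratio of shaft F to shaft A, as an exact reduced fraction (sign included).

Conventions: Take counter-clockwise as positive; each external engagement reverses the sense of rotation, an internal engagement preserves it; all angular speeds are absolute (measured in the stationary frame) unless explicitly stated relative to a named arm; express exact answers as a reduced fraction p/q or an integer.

class = fixed-axis compound train [5 meshes; 5 ratios multiply, 5 sense flips]
mesh 1 [38T→68T]: running ratio 19/34, sense −
mesh 2 [68T→80T]: running ratio 19/40, sense +
mesh 3 [74T→74T]: running ratio 19/40, sense −
mesh 4 [84T→39T]: running ratio 133/130, sense +
mesh 5 [80T→80T]: running ratio 133/130, sense −
ω_out/ω_in = -133/130

-133/130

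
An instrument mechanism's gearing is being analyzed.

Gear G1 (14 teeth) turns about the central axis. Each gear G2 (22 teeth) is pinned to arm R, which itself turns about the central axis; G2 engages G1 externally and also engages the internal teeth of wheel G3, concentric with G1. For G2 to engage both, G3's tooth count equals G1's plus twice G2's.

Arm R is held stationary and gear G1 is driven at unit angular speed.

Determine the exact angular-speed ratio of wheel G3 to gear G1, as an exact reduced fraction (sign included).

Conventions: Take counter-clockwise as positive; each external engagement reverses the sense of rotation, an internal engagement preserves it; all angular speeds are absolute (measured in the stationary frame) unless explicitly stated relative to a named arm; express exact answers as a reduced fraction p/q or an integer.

topology: planetary set — G1 14T / G2 22T / G3 58T, arm = carrier (Willis)
ring teeth: 14 + 2·22 = 58
14(ω_sun−ω_arm) = −58(ω_ring−ω_arm),  ω_arm = 0, ω_sun = 1
ω_ring = 0 − (14/58)(1−0) = -7/29
ω_out/ω_in = -7/29

-7/29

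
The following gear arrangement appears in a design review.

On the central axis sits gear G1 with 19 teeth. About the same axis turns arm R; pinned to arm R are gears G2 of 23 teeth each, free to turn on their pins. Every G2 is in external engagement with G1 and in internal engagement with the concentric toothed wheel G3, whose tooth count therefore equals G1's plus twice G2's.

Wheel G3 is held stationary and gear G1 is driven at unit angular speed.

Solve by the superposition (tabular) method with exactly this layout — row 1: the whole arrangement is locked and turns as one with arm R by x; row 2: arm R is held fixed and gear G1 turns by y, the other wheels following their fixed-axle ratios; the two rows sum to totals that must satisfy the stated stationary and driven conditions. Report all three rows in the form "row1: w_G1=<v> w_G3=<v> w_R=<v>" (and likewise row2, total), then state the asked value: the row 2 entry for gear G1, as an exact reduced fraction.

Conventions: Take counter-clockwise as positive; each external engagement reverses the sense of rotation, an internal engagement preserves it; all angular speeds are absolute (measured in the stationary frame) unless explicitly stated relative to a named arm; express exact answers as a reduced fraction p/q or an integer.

planetary set (19T centre, 23T on arm, 65T internal) — Willis relation
superposition row 1 [locked train]: every member turns x
row 2 (arm held, sun turns y): ω_ring = −(19/65)·y, ω_arm = 0
boundary: total ω_ring = x − (19/65)·y = 0 and total ω_sun = x + y = 1  ⇒  y = 65/84, x = 19/84
row 2 ring = −(19/65)·65/84 = -19/84
totals (row 1 + row 2): sun 19/84 + 65/84 = 1, ring 19/84 + (-19/84) = 0, arm 19/84 + 0 = 19/84
asked cell (row2, sun) = 65/84

row1: w_G1=19/84 w_G3=19/84 w_R=19/84
row2: w_G1=65/84 w_G3=-19/84 w_R=0
total: w_G1=1 w_G3=0 w_R=19/84
asked value: 65/84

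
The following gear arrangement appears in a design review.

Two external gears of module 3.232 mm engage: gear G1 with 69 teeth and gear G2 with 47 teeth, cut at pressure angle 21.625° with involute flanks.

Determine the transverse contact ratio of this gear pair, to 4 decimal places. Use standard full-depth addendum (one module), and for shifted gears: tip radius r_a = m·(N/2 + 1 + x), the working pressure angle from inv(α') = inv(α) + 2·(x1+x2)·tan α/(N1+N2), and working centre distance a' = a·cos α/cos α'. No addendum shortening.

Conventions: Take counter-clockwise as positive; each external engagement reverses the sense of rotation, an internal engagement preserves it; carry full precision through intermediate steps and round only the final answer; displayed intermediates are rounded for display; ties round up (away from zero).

class = single-mesh tooth geometry [involute pair 69T × 47T, m = 3.232]
base radii: r_b1 = 103.655877, r_b2 = 70.606177
tip radii: r_a1 = 114.736000, r_a2 = 79.184000
no profile shift: α' = α, a' = a
action lengths: √(r_a1²−r_b1²) = 49.191552, √(r_a2²−r_b2²) = 35.845134
base pitch p_b = π·m·cos α = 9.438972
CR = (49.191552 + 35.845134 − 187.456000·sin 21.62500°)/9.438972 = 1.690172
contact ratio ≈ 1.6902

1.6902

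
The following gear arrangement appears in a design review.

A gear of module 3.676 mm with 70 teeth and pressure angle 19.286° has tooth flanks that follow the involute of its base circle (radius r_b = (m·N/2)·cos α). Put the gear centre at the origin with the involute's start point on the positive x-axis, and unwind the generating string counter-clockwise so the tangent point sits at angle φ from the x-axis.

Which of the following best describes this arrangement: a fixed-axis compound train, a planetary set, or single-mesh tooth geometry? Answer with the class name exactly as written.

single-mesh tooth geometry

topology: single-mesh involute geometry — m = 3.676, N = 70
classification: single-mesh tooth geometry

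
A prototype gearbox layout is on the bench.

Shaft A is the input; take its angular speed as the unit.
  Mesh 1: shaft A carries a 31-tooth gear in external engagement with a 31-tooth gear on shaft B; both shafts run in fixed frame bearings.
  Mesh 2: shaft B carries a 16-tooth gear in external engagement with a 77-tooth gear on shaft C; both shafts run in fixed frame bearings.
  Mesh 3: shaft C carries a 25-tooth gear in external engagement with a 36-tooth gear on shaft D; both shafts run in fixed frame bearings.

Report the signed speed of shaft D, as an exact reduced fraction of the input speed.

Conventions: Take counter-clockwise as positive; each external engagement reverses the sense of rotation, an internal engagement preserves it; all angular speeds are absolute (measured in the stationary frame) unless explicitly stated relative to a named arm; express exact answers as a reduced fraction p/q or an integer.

3-mesh fixed-axis compound train (all bearings frame-fixed)
mesh 1 [31T→31T]: |ω|/ω_in = 1×31/31 = 1, sense flips to −
mesh 2 [16T→77T]: |ω|/ω_in = 1×16/77 = 16/77, sense flips to +
mesh 3 [25T→36T]: |ω|/ω_in = (16/77)×25/36 = 100/693, sense flips to −
signed output speed (× input speed) = -100/693

-100/693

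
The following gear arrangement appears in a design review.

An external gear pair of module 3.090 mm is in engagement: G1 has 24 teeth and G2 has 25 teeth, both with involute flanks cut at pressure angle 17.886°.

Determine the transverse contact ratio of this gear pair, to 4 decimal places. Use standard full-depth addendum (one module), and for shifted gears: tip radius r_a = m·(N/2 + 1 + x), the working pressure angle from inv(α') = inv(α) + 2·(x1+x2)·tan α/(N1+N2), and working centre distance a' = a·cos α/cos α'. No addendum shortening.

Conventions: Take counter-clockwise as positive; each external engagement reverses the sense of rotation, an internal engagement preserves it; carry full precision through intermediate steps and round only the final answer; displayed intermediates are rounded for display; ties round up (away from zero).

1.6957

recognized (one external pair, fixed centres): single-mesh tooth geometry, m = 3.090, N1 = 24, N2 = 25
base radii: r_b1 = 35.287904, r_b2 = 36.758234
tip radii: r_a1 = 40.170000, r_a2 = 41.715000
no profile shift: α' = α, a' = a
action lengths: √(r_a1²−r_b1²) = 19.193559, √(r_a2²−r_b2²) = 19.722411
base pitch p_b = π·m·cos α = 9.238352
CR = (19.193559 + 19.722411 − 75.705000·sin 17.88600°)/9.238352 = 1.695664
contact ratio ≈ 1.6957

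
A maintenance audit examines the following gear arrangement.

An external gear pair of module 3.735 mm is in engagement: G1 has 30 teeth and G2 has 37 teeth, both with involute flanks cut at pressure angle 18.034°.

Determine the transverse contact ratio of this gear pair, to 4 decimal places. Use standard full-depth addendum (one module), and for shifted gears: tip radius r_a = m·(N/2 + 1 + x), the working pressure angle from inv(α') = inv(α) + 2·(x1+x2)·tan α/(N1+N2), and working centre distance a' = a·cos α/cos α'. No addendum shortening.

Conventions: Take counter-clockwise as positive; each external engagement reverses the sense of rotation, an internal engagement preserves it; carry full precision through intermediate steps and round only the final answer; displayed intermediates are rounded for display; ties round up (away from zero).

1.7720

recognized (one external pair, fixed centres): single-mesh tooth geometry, m = 3.735, N1 = 30, N2 = 37
base radii: r_b1 = 53.272658, r_b2 = 65.702945
tip radii: r_a1 = 59.760000, r_a2 = 72.832500
no profile shift: α' = α, a' = a
action lengths: √(r_a1²−r_b1²) = 27.079170, √(r_a2²−r_b2²) = 31.427632
base pitch p_b = π·m·cos α = 11.157399
CR = (27.079170 + 31.427632 − 125.122500·sin 18.03400°)/11.157399 = 1.772027
contact ratio ≈ 1.7720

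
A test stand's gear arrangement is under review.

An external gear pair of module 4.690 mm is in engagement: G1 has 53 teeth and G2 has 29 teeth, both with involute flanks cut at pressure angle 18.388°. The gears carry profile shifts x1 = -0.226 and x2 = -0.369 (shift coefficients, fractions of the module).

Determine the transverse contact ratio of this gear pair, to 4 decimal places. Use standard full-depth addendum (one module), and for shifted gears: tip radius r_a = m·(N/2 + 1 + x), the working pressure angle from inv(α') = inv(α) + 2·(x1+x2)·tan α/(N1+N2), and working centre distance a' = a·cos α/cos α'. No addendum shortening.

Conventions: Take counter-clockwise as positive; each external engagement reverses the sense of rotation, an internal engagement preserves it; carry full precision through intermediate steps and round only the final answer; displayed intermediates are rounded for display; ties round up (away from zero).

class = single-mesh tooth geometry [involute pair 53T × 29T, m = 4.690]
base radii: r_b1 = 117.939269, r_b2 = 64.532808
tip radii: r_a1 = 127.915060, r_a2 = 70.964390
inv(α') = inv(18.388°) + 2·(-0.226-0.369)·tan α/(53+29) = 0.00666779  ⇒  α' = 15.40197°
a' = a·cos α / cos α' = 192.2900·cos 18.388°/cos 15.40197° = 189.269446
action lengths: √(r_a1²−r_b1²) = 49.523645, √(r_a2²−r_b2²) = 29.520525
base pitch p_b = π·m·cos α = 13.981779
CR = (49.523645 + 29.520525 − 189.269446·sin 15.40197°)/13.981779 = 2.058125
contact ratio ≈ 2.0581

2.0581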